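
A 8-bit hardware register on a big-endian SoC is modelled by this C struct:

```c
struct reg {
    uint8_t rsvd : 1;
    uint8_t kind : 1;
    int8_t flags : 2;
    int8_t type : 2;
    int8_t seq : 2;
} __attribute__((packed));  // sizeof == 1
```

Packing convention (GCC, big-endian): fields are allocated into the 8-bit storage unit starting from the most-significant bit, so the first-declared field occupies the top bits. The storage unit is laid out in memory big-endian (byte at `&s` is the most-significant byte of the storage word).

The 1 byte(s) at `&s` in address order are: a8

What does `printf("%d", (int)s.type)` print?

[0]=0xa8 (big-endian) → word 0xa8
rsvd [7+:1] = (word>>7) & 0x1 = 1
kind [6+:1] = (word>>6) & 0x1 = 0
flags [4+:2] = (word>>4) & 0x3 = 2
type [2+:2] = (word>>2) & 0x3 = 2  ←
seq [0+:2] = (word>>0) & 0x3 = 0
type signed 2b, MSB=1: 2 - 4 = -2

-2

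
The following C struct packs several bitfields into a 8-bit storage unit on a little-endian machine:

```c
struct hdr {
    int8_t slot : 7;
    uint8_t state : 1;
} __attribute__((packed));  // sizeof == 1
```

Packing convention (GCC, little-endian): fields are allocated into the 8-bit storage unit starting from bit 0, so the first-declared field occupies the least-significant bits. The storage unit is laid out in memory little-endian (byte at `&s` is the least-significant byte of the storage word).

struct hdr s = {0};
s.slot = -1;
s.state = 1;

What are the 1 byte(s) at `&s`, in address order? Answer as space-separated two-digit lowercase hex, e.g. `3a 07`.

ff

slot:7 = -1 → 0x7f << 0 → word 0x7f
state:1 = 1 → 0x1 << 7 → word 0xff
word = 0xff → little-endian bytes:
  [0]=0xff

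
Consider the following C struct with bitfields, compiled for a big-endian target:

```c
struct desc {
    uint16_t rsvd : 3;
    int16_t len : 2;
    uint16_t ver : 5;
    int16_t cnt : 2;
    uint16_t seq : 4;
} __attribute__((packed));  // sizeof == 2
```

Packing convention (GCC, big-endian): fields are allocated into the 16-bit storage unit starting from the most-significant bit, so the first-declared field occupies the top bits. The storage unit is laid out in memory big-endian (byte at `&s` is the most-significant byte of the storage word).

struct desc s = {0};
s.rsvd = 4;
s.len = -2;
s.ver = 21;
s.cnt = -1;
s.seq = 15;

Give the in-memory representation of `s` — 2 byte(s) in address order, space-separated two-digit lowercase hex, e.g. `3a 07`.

95 7f

rsvd:3 = 4 → 0x4 << 13 → word 0x8000
len:2 = -2 → 0x2 << 11 → word 0x9000
ver:5 = 21 → 0x15 << 6 → word 0x9540
cnt:2 = -1 → 0x3 << 4 → word 0x9570
seq:4 = 15 → 0xf << 0 → word 0x957f
word = 0x957f → big-endian bytes:
  [0]=0x95  [1]=0x7f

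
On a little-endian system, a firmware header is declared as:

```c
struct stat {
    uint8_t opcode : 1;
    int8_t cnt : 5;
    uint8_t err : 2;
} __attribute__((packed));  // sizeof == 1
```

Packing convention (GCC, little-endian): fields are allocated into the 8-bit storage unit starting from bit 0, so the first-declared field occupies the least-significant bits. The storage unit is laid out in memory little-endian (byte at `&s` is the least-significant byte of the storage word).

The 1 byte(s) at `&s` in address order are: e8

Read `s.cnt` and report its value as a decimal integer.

[0]=0xe8 (little-endian) → word 0xe8
opcode [0+:1] = (word>>0) & 0x1 = 0
cnt [1+:5] = (word>>1) & 0x1f = 20  ←
err [6+:2] = (word>>6) & 0x3 = 3
cnt signed 5b, MSB=1: 20 - 32 = -12

-12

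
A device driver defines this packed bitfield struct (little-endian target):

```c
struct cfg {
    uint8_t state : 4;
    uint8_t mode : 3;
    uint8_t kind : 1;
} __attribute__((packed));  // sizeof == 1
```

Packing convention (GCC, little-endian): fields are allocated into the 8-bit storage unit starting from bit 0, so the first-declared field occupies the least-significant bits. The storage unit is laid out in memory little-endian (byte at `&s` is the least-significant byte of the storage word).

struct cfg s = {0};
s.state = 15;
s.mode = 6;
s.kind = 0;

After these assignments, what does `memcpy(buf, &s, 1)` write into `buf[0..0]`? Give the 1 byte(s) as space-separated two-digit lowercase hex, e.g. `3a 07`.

6f

[0+:4] state=15 & 0xf = 0xf; word=0x0f
[4+:3] mode=6 & 0x7 = 0x6; word=0x6f
[7+:1] kind=0 & 0x1 = 0x0; word=0x6f
word = 0x6f → little-endian bytes:
  [0]=0x6f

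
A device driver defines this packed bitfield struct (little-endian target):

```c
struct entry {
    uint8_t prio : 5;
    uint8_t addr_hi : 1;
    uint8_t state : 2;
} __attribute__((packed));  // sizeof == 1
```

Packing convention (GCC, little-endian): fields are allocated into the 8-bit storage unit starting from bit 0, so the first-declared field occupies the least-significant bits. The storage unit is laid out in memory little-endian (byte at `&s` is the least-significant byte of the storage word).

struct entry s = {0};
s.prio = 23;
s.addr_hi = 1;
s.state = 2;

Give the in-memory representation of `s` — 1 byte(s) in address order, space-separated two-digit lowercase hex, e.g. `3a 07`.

prio:5 = 23 → 0x17 << 0 → word 0x17
addr_hi:1 = 1 → 0x1 << 5 → word 0x37
state:2 = 2 → 0x2 << 6 → word 0xb7
word = 0xb7 → little-endian bytes:
  [0]=0xb7

b7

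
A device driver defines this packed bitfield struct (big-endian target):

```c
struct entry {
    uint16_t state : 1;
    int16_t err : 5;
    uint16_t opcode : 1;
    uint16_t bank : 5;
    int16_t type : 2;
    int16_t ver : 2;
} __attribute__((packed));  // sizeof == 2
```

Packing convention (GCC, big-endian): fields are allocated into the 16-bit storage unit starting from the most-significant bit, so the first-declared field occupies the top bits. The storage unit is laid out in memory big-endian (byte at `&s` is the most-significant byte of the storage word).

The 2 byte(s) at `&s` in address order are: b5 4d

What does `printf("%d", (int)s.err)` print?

13

[0]=0xb5 [1]=0x4d (big-endian) → word 0xb54d
state:1 @ bit 15 → (0xb54d>>15)&0x1 = 0x1
err:5 @ bit 10 → (0xb54d>>10)&0x1f = 0xd  ←
opcode:1 @ bit 9 → (0xb54d>>9)&0x1 = 0x0
bank:5 @ bit 4 → (0xb54d>>4)&0x1f = 0x14
type:2 @ bit 2 → (0xb54d>>2)&0x3 = 0x3
ver:2 @ bit 0 → (0xb54d>>0)&0x3 = 0x1
err signed 5b, MSB=0: value = 13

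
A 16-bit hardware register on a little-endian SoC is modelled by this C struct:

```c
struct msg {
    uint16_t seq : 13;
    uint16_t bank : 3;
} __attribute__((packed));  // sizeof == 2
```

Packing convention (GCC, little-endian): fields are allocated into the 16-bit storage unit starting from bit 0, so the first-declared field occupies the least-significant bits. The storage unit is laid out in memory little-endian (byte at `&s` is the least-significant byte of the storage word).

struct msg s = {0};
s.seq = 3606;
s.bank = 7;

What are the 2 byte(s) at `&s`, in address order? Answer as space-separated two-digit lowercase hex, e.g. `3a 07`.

[0+:13] seq=3606 & 0x1fff = 0xe16; word=0x0e16
[13+:3] bank=7 & 0x7 = 0x7; word=0xee16
word = 0xee16 → little-endian bytes:
  [0]=0x16  [1]=0xee

16 ee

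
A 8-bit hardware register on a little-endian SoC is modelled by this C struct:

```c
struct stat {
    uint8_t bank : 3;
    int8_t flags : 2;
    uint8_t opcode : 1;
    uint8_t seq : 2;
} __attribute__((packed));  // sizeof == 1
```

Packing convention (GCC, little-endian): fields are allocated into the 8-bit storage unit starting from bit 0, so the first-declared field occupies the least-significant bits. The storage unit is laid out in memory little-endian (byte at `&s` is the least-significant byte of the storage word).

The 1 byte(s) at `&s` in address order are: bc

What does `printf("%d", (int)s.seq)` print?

[0]=0xbc (little-endian) → word 0xbc
bank [0+:3] = (word>>0) & 0x7 = 4
flags [3+:2] = (word>>3) & 0x3 = 3
opcode [5+:1] = (word>>5) & 0x1 = 1
seq [6+:2] = (word>>6) & 0x3 = 2  ←

2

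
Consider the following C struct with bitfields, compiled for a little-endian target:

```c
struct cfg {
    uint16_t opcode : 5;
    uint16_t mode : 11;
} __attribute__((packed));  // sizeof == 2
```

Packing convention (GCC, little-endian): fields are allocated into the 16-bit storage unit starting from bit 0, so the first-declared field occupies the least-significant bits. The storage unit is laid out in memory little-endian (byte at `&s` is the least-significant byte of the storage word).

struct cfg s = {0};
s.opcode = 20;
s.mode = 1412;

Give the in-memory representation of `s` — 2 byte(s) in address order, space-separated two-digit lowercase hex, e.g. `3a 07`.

opcode:5 = 20 → 0x14 << 0 → word 0x0014
mode:11 = 1412 → 0x584 << 5 → word 0xb094
word = 0xb094 → little-endian bytes:
  [0]=0x94  [1]=0xb0

94 b0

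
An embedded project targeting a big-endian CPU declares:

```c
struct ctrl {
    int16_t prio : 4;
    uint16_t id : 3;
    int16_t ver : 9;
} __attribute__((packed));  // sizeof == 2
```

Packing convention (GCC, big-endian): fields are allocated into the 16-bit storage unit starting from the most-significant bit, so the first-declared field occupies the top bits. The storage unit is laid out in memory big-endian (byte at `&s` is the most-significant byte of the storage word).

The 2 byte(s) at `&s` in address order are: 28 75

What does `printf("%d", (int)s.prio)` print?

2

[0]=0x28 [1]=0x75 (big-endian) → word 0x2875
prio [12+:4] = (word>>12) & 0xf = 2  ←
id [9+:3] = (word>>9) & 0x7 = 4
ver [0+:9] = (word>>0) & 0x1ff = 117
prio signed 4b, MSB=0: value = 2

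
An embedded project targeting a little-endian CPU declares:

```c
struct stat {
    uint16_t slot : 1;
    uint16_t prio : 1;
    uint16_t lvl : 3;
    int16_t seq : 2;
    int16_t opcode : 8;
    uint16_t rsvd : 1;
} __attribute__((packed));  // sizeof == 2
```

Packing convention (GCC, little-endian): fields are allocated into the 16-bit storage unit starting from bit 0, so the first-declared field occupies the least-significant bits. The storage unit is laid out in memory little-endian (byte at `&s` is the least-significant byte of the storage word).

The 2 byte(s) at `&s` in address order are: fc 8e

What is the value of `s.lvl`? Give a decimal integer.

7

[0]=0xfc [1]=0x8e (little-endian) → word 0x8efc
slot [0+:1] = (word>>0) & 0x1 = 0
prio [1+:1] = (word>>1) & 0x1 = 0
lvl [2+:3] = (word>>2) & 0x7 = 7  ←
seq [5+:2] = (word>>5) & 0x3 = 3
opcode [7+:8] = (word>>7) & 0xff = 29
rsvd [15+:1] = (word>>15) & 0x1 = 1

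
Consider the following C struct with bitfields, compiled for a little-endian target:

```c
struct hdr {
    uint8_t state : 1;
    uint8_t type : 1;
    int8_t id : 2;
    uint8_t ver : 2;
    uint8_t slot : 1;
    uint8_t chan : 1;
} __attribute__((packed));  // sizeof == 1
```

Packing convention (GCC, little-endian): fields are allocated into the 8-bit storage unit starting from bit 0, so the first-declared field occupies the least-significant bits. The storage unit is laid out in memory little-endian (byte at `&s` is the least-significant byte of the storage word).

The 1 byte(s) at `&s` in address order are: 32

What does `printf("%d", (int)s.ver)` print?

[0]=0x32 (little-endian) → word 0x32
state:1 @ bit 0 → (0x32>>0)&0x1 = 0x0
type:1 @ bit 1 → (0x32>>1)&0x1 = 0x1
id:2 @ bit 2 → (0x32>>2)&0x3 = 0x0
ver:2 @ bit 4 → (0x32>>4)&0x3 = 0x3  ←
slot:1 @ bit 6 → (0x32>>6)&0x1 = 0x0
chan:1 @ bit 7 → (0x32>>7)&0x1 = 0x0

3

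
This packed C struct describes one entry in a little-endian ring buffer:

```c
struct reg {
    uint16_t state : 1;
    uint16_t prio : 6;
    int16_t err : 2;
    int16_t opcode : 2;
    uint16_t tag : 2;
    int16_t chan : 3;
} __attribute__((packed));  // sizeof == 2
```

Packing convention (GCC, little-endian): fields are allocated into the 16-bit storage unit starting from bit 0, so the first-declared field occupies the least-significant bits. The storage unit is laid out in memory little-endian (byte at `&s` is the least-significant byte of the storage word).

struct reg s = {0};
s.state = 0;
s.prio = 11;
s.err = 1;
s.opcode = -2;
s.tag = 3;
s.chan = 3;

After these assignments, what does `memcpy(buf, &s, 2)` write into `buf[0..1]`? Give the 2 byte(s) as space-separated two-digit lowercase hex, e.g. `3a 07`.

state (1b) val=0 bits=0x0 at bit 0: 0x0000
prio (6b) val=11 bits=0xb at bit 1: 0x0016
err (2b) val=1 bits=0x1 at bit 7: 0x0096
opcode (2b) val=-2 bits=0x2 at bit 9: 0x0496
tag (2b) val=3 bits=0x3 at bit 11: 0x1c96
chan (3b) val=3 bits=0x3 at bit 13: 0x7c96
word = 0x7c96 → little-endian bytes:
  [0]=0x96  [1]=0x7c

96 7c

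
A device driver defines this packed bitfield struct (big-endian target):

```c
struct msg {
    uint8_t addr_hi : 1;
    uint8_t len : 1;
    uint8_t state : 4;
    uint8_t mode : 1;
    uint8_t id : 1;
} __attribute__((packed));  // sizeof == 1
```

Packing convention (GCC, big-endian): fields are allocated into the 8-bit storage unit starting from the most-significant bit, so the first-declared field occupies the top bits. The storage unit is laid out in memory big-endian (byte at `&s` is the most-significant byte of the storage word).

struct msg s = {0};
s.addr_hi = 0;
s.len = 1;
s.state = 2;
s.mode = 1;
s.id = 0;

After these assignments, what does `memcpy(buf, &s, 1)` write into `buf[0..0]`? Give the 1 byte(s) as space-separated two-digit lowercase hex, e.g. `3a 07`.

4a

addr_hi:1 = 0 → 0x0 << 7 → word 0x00
len:1 = 1 → 0x1 << 6 → word 0x40
state:4 = 2 → 0x2 << 2 → word 0x48
mode:1 = 1 → 0x1 << 1 → word 0x4a
id:1 = 0 → 0x0 << 0 → word 0x4a
word = 0x4a → big-endian bytes:
  [0]=0x4a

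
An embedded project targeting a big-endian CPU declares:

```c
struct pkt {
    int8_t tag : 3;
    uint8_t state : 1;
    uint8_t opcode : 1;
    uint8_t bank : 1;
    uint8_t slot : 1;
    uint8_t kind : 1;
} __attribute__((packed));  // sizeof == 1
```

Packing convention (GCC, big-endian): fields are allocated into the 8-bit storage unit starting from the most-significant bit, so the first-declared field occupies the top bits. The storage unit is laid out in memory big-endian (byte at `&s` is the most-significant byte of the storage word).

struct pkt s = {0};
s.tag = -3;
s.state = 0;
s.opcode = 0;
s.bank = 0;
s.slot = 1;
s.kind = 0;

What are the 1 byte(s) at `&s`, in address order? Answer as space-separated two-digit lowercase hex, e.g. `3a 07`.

a2

[5+:3] tag=-3 & 0x7 = 0x5; word=0xa0
[4+:1] state=0 & 0x1 = 0x0; word=0xa0
[3+:1] opcode=0 & 0x1 = 0x0; word=0xa0
[2+:1] bank=0 & 0x1 = 0x0; word=0xa0
[1+:1] slot=1 & 0x1 = 0x1; word=0xa2
[0+:1] kind=0 & 0x1 = 0x0; word=0xa2
word = 0xa2 → big-endian bytes:
  [0]=0xa2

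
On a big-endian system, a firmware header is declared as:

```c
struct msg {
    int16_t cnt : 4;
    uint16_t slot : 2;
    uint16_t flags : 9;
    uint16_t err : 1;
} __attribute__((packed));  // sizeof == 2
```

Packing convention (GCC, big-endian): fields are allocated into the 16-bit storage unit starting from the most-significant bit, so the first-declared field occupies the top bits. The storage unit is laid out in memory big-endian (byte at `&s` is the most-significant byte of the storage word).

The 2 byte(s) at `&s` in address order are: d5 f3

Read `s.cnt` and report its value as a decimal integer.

[0]=0xd5 [1]=0xf3 (big-endian) → word 0xd5f3
cnt [12+:4] = (word>>12) & 0xf = 13  ←
slot [10+:2] = (word>>10) & 0x3 = 1
flags [1+:9] = (word>>1) & 0x1ff = 249
err [0+:1] = (word>>0) & 0x1 = 1
cnt signed 4b, MSB=1: 13 - 16 = -3

-3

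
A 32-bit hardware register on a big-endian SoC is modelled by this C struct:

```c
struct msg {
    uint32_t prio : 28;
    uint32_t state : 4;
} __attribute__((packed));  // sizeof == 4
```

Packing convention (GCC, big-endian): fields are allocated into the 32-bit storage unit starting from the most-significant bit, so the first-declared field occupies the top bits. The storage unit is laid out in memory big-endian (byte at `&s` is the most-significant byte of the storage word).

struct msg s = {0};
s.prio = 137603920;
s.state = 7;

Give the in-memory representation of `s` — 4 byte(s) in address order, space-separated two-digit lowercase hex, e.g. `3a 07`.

prio (28b) val=137603920 bits=0x833ab50 at bit 4: 0x833ab500
state (4b) val=7 bits=0x7 at bit 0: 0x833ab507
word = 0x833ab507 → big-endian bytes:
  [0]=0x83  [1]=0x3a  [2]=0xb5  [3]=0x07

83 3a b5 07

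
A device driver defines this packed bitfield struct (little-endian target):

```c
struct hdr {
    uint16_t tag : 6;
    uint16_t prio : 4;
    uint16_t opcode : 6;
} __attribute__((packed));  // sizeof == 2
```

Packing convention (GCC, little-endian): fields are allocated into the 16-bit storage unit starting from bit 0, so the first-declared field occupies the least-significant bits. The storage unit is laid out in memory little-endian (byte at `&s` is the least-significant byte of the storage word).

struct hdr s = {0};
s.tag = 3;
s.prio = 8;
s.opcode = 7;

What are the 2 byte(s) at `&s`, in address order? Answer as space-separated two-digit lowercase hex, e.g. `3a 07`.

tag (6b) val=3 bits=0x3 at bit 0: 0x0003
prio (4b) val=8 bits=0x8 at bit 6: 0x0203
opcode (6b) val=7 bits=0x7 at bit 10: 0x1e03
word = 0x1e03 → little-endian bytes:
  [0]=0x03  [1]=0x1e

03 1e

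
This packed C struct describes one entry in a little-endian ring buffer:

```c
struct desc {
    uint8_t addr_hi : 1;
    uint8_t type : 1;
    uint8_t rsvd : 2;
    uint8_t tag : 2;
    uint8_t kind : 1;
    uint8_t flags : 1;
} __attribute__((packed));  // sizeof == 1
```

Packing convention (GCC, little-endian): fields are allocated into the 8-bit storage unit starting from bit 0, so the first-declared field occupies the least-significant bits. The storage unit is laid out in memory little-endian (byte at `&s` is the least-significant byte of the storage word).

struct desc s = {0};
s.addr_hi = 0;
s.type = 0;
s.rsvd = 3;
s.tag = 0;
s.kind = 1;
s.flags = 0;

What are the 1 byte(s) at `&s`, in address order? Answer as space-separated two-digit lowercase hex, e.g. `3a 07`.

addr_hi:1 = 0 → 0x0 << 0 → word 0x00
type:1 = 0 → 0x0 << 1 → word 0x00
rsvd:2 = 3 → 0x3 << 2 → word 0x0c
tag:2 = 0 → 0x0 << 4 → word 0x0c
kind:1 = 1 → 0x1 << 6 → word 0x4c
flags:1 = 0 → 0x0 << 7 → word 0x4c
word = 0x4c → little-endian bytes:
  [0]=0x4c

4c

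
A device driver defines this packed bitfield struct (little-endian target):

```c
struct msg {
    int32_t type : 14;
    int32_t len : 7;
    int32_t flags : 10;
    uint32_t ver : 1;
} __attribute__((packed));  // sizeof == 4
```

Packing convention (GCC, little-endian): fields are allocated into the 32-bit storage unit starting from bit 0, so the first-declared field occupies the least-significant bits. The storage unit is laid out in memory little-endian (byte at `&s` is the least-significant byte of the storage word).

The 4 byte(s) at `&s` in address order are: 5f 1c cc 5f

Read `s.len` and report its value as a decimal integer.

[0]=0x5f [1]=0x1c [2]=0xcc [3]=0x5f (little-endian) → word 0x5fcc1c5f
type:14 @ bit 0 → (0x5fcc1c5f>>0)&0x3fff = 0x1c5f
len:7 @ bit 14 → (0x5fcc1c5f>>14)&0x7f = 0x30  ←
flags:10 @ bit 21 → (0x5fcc1c5f>>21)&0x3ff = 0x2fe
ver:1 @ bit 31 → (0x5fcc1c5f>>31)&0x1 = 0x0
len signed 7b, MSB=0: value = 48

48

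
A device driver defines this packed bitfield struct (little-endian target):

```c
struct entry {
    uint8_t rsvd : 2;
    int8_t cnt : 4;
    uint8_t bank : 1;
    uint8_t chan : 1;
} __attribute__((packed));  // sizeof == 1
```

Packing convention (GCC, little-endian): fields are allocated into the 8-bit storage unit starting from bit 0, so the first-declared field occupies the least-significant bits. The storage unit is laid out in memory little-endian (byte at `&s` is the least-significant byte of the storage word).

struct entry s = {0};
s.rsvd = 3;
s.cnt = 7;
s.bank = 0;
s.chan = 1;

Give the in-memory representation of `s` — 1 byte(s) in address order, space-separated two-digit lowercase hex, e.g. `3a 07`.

9f

rsvd:2 = 3 → 0x3 << 0 → word 0x03
cnt:4 = 7 → 0x7 << 2 → word 0x1f
bank:1 = 0 → 0x0 << 6 → word 0x1f
chan:1 = 1 → 0x1 << 7 → word 0x9f
word = 0x9f → little-endian bytes:
  [0]=0x9f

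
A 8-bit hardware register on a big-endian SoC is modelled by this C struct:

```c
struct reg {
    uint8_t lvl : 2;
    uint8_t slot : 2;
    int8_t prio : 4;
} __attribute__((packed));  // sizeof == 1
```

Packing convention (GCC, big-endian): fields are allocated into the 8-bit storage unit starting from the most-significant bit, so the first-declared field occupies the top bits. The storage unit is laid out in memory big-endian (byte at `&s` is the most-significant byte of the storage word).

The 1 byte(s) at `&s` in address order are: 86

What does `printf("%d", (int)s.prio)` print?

[0]=0x86 (big-endian) → word 0x86
lvl [6+:2] = (word>>6) & 0x3 = 2
slot [4+:2] = (word>>4) & 0x3 = 0
prio [0+:4] = (word>>0) & 0xf = 6  ←
prio signed 4b, MSB=0: value = 6

6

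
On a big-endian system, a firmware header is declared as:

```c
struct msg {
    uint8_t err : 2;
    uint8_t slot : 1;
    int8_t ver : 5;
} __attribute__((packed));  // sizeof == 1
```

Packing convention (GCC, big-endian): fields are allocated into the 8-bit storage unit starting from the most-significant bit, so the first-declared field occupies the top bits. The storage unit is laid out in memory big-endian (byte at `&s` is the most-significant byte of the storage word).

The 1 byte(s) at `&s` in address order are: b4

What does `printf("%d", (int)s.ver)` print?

-12

[0]=0xb4 (big-endian) → word 0xb4
err:2 @ bit 6 → (0xb4>>6)&0x3 = 0x2
slot:1 @ bit 5 → (0xb4>>5)&0x1 = 0x1
ver:5 @ bit 0 → (0xb4>>0)&0x1f = 0x14  ←
ver signed 5b, MSB=1: 20 - 32 = -12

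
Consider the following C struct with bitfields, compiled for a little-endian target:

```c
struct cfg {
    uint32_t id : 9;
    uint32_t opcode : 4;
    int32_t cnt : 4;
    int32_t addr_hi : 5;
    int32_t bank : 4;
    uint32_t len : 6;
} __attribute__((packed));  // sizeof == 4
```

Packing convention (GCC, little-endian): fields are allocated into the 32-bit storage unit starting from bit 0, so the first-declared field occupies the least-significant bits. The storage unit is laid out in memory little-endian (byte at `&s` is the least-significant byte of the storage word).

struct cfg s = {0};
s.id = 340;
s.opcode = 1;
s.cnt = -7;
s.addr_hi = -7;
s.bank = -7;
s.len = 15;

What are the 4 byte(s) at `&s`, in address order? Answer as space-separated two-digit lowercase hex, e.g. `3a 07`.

[0+:9] id=340 & 0x1ff = 0x154; word=0x00000154
[9+:4] opcode=1 & 0xf = 0x1; word=0x00000354
[13+:4] cnt=-7 & 0xf = 0x9; word=0x00012354
[17+:5] addr_hi=-7 & 0x1f = 0x19; word=0x00332354
[22+:4] bank=-7 & 0xf = 0x9; word=0x02732354
[26+:6] len=15 & 0x3f = 0xf; word=0x3e732354
word = 0x3e732354 → little-endian bytes:
  [0]=0x54  [1]=0x23  [2]=0x73  [3]=0x3e

54 23 73 3e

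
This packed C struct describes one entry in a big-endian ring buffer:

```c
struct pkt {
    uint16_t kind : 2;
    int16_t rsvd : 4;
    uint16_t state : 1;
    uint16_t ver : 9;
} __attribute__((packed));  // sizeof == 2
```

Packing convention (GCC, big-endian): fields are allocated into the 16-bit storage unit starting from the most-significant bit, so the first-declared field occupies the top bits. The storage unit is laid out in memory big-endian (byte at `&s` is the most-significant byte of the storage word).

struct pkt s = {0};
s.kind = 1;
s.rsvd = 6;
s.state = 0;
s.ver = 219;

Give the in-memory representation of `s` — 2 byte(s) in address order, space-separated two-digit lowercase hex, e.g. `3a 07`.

58 db

kind:2 = 1 → 0x1 << 14 → word 0x4000
rsvd:4 = 6 → 0x6 << 10 → word 0x5800
state:1 = 0 → 0x0 << 9 → word 0x5800
ver:9 = 219 → 0xdb << 0 → word 0x58db
word = 0x58db → big-endian bytes:
  [0]=0x58  [1]=0xdb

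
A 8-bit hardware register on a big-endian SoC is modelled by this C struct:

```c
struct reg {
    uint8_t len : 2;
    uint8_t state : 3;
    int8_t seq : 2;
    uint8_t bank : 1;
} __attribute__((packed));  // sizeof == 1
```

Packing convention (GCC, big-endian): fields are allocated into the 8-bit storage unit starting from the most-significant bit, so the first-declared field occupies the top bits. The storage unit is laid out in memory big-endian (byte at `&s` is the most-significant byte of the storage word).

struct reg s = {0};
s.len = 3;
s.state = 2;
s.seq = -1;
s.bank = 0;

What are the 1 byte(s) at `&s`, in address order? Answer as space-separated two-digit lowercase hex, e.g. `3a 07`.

d6

len:2 = 3 → 0x3 << 6 → word 0xc0
state:3 = 2 → 0x2 << 3 → word 0xd0
seq:2 = -1 → 0x3 << 1 → word 0xd6
bank:1 = 0 → 0x0 << 0 → word 0xd6
word = 0xd6 → big-endian bytes:
  [0]=0xd6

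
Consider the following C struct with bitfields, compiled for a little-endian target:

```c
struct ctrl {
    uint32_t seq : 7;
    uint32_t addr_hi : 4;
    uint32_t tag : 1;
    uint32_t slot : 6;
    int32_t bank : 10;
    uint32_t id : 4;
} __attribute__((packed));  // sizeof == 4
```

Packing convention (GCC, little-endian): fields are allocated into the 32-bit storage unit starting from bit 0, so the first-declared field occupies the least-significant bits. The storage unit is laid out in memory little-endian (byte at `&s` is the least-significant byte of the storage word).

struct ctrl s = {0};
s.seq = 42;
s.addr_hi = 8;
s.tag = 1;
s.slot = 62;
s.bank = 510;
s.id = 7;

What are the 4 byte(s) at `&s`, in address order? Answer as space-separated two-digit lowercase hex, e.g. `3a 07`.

2a ec fb 77

seq (7b) val=42 bits=0x2a at bit 0: 0x0000002a
addr_hi (4b) val=8 bits=0x8 at bit 7: 0x0000042a
tag (1b) val=1 bits=0x1 at bit 11: 0x00000c2a
slot (6b) val=62 bits=0x3e at bit 12: 0x0003ec2a
bank (10b) val=510 bits=0x1fe at bit 18: 0x07fbec2a
id (4b) val=7 bits=0x7 at bit 28: 0x77fbec2a
word = 0x77fbec2a → little-endian bytes:
  [0]=0x2a  [1]=0xec  [2]=0xfb  [3]=0x77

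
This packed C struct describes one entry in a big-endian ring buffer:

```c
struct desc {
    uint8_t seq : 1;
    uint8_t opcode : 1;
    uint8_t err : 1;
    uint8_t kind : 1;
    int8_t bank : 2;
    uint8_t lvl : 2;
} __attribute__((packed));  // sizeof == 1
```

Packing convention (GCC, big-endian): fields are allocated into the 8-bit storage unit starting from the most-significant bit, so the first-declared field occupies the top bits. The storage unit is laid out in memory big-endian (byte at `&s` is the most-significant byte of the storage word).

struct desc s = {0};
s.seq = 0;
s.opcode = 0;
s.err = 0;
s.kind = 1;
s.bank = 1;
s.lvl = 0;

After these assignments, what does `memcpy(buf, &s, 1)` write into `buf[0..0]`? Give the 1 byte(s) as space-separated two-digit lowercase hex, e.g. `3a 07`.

14

[7+:1] seq=0 & 0x1 = 0x0; word=0x00
[6+:1] opcode=0 & 0x1 = 0x0; word=0x00
[5+:1] err=0 & 0x1 = 0x0; word=0x00
[4+:1] kind=1 & 0x1 = 0x1; word=0x10
[2+:2] bank=1 & 0x3 = 0x1; word=0x14
[0+:2] lvl=0 & 0x3 = 0x0; word=0x14
word = 0x14 → big-endian bytes:
  [0]=0x14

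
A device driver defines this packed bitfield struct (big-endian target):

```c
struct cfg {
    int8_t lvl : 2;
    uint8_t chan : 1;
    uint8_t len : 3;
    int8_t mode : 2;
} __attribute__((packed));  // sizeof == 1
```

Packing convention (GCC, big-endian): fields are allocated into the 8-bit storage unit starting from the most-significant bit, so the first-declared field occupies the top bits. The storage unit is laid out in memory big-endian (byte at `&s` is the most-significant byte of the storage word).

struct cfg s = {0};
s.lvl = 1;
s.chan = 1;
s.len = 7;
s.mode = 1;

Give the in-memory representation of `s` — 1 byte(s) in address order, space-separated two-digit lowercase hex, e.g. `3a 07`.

7d

lvl (2b) val=1 bits=0x1 at bit 6: 0x40
chan (1b) val=1 bits=0x1 at bit 5: 0x60
len (3b) val=7 bits=0x7 at bit 2: 0x7c
mode (2b) val=1 bits=0x1 at bit 0: 0x7d
word = 0x7d → big-endian bytes:
  [0]=0x7d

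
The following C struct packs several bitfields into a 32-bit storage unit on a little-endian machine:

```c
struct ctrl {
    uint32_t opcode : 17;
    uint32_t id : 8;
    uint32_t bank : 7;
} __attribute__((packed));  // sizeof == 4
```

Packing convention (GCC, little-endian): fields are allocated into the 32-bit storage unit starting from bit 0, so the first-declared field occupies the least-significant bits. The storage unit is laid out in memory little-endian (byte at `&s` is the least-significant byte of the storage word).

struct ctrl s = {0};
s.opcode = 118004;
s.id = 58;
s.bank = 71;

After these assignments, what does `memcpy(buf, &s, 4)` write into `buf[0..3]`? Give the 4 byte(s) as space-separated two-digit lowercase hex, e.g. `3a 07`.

opcode:17 = 118004 → 0x1ccf4 << 0 → word 0x0001ccf4
id:8 = 58 → 0x3a << 17 → word 0x0075ccf4
bank:7 = 71 → 0x47 << 25 → word 0x8e75ccf4
word = 0x8e75ccf4 → little-endian bytes:
  [0]=0xf4  [1]=0xcc  [2]=0x75  [3]=0x8e

f4 cc 75 8e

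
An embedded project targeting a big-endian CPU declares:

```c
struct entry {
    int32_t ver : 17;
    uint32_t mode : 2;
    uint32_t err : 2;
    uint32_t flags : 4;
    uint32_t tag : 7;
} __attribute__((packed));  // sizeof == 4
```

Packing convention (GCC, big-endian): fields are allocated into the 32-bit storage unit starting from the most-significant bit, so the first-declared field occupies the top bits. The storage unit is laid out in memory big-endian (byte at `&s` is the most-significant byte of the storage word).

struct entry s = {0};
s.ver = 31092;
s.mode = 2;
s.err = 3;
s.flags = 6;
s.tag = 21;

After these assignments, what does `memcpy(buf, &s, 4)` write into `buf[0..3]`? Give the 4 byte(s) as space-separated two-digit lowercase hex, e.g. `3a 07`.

[15+:17] ver=31092 & 0x1ffff = 0x7974; word=0x3cba0000
[13+:2] mode=2 & 0x3 = 0x2; word=0x3cba4000
[11+:2] err=3 & 0x3 = 0x3; word=0x3cba5800
[7+:4] flags=6 & 0xf = 0x6; word=0x3cba5b00
[0+:7] tag=21 & 0x7f = 0x15; word=0x3cba5b15
word = 0x3cba5b15 → big-endian bytes:
  [0]=0x3c  [1]=0xba  [2]=0x5b  [3]=0x15

3c ba 5b 15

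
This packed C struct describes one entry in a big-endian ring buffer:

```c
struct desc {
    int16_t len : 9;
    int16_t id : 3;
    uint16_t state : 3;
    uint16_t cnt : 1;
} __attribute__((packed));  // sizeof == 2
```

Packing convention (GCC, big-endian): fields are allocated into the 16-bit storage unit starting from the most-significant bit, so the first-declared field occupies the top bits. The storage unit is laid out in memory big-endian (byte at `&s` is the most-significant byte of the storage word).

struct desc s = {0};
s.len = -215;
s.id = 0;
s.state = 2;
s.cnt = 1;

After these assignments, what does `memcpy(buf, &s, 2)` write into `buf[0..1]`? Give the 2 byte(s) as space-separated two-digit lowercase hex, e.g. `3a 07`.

[7+:9] len=-215 & 0x1ff = 0x129; word=0x9480
[4+:3] id=0 & 0x7 = 0x0; word=0x9480
[1+:3] state=2 & 0x7 = 0x2; word=0x9484
[0+:1] cnt=1 & 0x1 = 0x1; word=0x9485
word = 0x9485 → big-endian bytes:
  [0]=0x94  [1]=0x85

94 85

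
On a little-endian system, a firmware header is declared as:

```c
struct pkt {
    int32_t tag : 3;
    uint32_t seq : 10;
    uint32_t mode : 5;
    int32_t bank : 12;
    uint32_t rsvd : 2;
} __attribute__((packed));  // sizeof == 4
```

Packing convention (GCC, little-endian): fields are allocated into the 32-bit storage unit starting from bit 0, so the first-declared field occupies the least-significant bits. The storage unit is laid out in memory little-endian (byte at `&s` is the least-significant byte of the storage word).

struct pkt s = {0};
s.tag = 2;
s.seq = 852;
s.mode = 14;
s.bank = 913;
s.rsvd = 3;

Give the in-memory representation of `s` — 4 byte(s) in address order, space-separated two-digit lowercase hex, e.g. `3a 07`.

a2 da 45 ce

[0+:3] tag=2 & 0x7 = 0x2; word=0x00000002
[3+:10] seq=852 & 0x3ff = 0x354; word=0x00001aa2
[13+:5] mode=14 & 0x1f = 0xe; word=0x0001daa2
[18+:12] bank=913 & 0xfff = 0x391; word=0x0e45daa2
[30+:2] rsvd=3 & 0x3 = 0x3; word=0xce45daa2
word = 0xce45daa2 → little-endian bytes:
  [0]=0xa2  [1]=0xda  [2]=0x45  [3]=0xce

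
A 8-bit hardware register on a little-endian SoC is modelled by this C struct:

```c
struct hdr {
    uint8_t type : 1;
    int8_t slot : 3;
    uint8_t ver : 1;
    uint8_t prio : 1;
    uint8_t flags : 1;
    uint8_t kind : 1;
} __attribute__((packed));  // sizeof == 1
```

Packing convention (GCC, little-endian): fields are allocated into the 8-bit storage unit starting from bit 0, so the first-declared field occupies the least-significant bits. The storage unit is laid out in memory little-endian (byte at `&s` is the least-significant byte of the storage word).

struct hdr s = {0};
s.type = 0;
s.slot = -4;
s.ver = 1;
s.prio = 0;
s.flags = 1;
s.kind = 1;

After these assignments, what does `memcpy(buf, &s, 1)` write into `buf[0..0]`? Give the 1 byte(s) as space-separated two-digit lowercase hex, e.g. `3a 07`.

d8

type:1 = 0 → 0x0 << 0 → word 0x00
slot:3 = -4 → 0x4 << 1 → word 0x08
ver:1 = 1 → 0x1 << 4 → word 0x18
prio:1 = 0 → 0x0 << 5 → word 0x18
flags:1 = 1 → 0x1 << 6 → word 0x58
kind:1 = 1 → 0x1 << 7 → word 0xd8
word = 0xd8 → little-endian bytes:
  [0]=0xd8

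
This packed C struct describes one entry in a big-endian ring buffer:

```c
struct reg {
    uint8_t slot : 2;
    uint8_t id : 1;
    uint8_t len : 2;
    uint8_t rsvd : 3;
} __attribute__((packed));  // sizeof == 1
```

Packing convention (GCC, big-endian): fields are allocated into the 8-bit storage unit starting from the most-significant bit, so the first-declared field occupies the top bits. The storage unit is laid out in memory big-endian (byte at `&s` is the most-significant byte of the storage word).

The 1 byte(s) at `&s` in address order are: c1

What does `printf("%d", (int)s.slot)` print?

[0]=0xc1 (big-endian) → word 0xc1
slot [6+:2] = (word>>6) & 0x3 = 3  ←
id [5+:1] = (word>>5) & 0x1 = 0
len [3+:2] = (word>>3) & 0x3 = 0
rsvd [0+:3] = (word>>0) & 0x7 = 1

3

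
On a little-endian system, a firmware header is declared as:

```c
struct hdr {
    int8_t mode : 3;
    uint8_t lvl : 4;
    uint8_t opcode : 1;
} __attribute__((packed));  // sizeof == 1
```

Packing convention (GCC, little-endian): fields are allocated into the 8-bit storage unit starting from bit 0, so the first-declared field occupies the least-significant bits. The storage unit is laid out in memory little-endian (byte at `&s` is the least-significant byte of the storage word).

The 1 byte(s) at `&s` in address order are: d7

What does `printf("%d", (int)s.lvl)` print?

10

[0]=0xd7 (little-endian) → word 0xd7
mode [0+:3] = (word>>0) & 0x7 = 7
lvl [3+:4] = (word>>3) & 0xf = 10  ←
opcode [7+:1] = (word>>7) & 0x1 = 1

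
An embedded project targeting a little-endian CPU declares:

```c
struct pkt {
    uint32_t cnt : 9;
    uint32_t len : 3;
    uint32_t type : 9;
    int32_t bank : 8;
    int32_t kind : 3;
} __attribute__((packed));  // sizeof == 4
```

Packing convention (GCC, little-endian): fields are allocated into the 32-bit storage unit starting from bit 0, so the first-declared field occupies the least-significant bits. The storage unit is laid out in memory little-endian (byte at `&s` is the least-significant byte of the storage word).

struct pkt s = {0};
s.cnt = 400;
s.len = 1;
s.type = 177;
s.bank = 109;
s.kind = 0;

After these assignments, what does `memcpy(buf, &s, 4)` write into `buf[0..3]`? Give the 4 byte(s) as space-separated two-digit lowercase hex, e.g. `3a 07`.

90 13 ab 0d

cnt:9 = 400 → 0x190 << 0 → word 0x00000190
len:3 = 1 → 0x1 << 9 → word 0x00000390
type:9 = 177 → 0xb1 << 12 → word 0x000b1390
bank:8 = 109 → 0x6d << 21 → word 0x0dab1390
kind:3 = 0 → 0x0 << 29 → word 0x0dab1390
word = 0x0dab1390 → little-endian bytes:
  [0]=0x90  [1]=0x13  [2]=0xab  [3]=0x0d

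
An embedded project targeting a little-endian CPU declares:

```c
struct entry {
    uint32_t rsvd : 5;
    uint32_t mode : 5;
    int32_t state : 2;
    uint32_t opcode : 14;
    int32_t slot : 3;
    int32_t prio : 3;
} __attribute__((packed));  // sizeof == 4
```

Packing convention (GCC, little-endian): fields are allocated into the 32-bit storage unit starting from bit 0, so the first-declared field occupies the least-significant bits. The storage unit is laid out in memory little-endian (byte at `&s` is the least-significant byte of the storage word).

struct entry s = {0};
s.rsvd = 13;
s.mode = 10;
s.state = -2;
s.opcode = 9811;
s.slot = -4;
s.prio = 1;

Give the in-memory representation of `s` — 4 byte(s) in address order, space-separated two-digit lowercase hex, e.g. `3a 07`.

[0+:5] rsvd=13 & 0x1f = 0xd; word=0x0000000d
[5+:5] mode=10 & 0x1f = 0xa; word=0x0000014d
[10+:2] state=-2 & 0x3 = 0x2; word=0x0000094d
[12+:14] opcode=9811 & 0x3fff = 0x2653; word=0x0265394d
[26+:3] slot=-4 & 0x7 = 0x4; word=0x1265394d
[29+:3] prio=1 & 0x7 = 0x1; word=0x3265394d
word = 0x3265394d → little-endian bytes:
  [0]=0x4d  [1]=0x39  [2]=0x65  [3]=0x32

4d 39 65 32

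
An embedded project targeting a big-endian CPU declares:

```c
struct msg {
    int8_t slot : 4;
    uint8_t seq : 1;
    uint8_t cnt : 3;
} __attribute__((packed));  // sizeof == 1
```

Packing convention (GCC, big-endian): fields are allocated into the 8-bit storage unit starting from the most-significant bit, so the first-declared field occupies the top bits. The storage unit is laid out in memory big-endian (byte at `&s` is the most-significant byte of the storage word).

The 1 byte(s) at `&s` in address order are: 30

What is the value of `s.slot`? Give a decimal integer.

3

[0]=0x30 (big-endian) → word 0x30
slot:4 @ bit 4 → (0x30>>4)&0xf = 0x3  ←
seq:1 @ bit 3 → (0x30>>3)&0x1 = 0x0
cnt:3 @ bit 0 → (0x30>>0)&0x7 = 0x0
slot signed 4b, MSB=0: value = 3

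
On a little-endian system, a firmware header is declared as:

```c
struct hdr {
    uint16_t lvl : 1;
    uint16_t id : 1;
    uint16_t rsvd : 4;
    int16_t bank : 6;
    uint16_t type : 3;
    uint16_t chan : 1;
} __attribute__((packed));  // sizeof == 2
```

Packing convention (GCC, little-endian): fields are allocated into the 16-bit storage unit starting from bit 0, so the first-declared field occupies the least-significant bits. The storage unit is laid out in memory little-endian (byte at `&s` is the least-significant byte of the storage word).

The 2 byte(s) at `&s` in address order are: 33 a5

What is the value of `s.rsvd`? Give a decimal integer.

12

[0]=0x33 [1]=0xa5 (little-endian) → word 0xa533
lvl:1 @ bit 0 → (0xa533>>0)&0x1 = 0x1
id:1 @ bit 1 → (0xa533>>1)&0x1 = 0x1
rsvd:4 @ bit 2 → (0xa533>>2)&0xf = 0xc  ←
bank:6 @ bit 6 → (0xa533>>6)&0x3f = 0x14
type:3 @ bit 12 → (0xa533>>12)&0x7 = 0x2
chan:1 @ bit 15 → (0xa533>>15)&0x1 = 0x1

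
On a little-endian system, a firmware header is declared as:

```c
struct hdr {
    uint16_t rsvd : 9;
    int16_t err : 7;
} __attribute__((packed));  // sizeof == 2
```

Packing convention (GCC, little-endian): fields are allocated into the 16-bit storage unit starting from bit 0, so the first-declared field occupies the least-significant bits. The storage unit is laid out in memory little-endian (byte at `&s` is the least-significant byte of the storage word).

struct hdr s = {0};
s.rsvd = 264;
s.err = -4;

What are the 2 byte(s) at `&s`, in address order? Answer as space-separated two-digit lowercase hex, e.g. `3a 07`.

rsvd (9b) val=264 bits=0x108 at bit 0: 0x0108
err (7b) val=-4 bits=0x7c at bit 9: 0xf908
word = 0xf908 → little-endian bytes:
  [0]=0x08  [1]=0xf9

08 f9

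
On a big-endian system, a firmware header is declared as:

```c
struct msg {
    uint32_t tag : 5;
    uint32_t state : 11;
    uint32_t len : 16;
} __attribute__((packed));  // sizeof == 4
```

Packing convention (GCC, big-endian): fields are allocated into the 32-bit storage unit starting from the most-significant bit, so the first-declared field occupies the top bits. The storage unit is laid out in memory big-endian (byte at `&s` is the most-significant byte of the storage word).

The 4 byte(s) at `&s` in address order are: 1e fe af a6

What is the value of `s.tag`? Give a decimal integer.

3

[0]=0x1e [1]=0xfe [2]=0xaf [3]=0xa6 (big-endian) → word 0x1efeafa6
tag [27+:5] = (word>>27) & 0x1f = 3  ←
state [16+:11] = (word>>16) & 0x7ff = 1790
len [0+:16] = (word>>0) & 0xffff = 44966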